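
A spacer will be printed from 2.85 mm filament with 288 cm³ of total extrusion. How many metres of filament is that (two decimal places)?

A = π r² = π × 1.425² = 6.3794 mm².
L = 288000 mm³ / 6.3794 mm² = 45145.31 mm, i.e. 45.15 m.

45.15 m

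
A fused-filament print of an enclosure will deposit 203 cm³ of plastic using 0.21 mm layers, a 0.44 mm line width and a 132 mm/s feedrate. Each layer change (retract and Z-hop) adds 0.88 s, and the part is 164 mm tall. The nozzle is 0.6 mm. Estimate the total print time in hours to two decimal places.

4.81 hours

Line area = 0.21 × 0.44, so 0.0924 mm².
Path length: 203000 mm³ / 0.0924 mm² → 2196969.7 mm.
Time extruding: 2196969.7 / 132 → 16643.7 s.
Layers = ⌈164/0.21⌉ = 781.
Layer-change overhead = 781 × 0.88 = 687.28 s.
Altogether 16643.7 + 687.28 = 17330.98 s, i.e. 4.81 hours.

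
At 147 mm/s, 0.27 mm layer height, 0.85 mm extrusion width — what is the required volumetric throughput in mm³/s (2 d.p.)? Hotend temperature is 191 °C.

Extrusion cross-section = 0.27 × 0.85, so 0.2295 mm².
Q = v·A = 147 × 0.2295 = 33.74 mm³/s.

33.74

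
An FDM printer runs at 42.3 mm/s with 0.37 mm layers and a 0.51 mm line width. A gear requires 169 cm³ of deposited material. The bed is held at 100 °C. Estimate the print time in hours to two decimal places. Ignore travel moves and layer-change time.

5.88 hours

Line area: 0.37 × 0.51 → 0.1887 mm².
Toolpath length = 169 cm³ / 0.1887 mm² = 169000 / 0.1887 = 895601.5 mm.
Print-move time = 895601.5 / 42.3 = 21172.6 s.
21172.6 s = 5.88 hours.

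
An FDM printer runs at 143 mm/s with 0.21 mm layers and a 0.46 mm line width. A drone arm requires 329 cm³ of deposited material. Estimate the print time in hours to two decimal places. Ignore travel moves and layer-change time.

6.62 hours

Extrusion cross-section = 0.21 × 0.46, so 0.0966 mm².
Toolpath length = 329 cm³ / 0.0966 mm² = 329000 / 0.0966 = 3405797.1 mm.
Extrusion time = 3405797.1 / 143 = 23816.8 s.
23816.8 s = 6.62 hours.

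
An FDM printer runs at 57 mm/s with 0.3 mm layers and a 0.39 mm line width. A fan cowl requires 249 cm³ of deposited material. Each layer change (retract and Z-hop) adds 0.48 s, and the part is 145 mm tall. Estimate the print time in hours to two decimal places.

10.44 hours

Extrusion cross-section = 0.3 × 0.39 = 0.117 mm².
Toolpath length = 249 cm³ / 0.117 mm² = 249000 / 0.117 = 2128205.1 mm.
Time extruding: 2128205.1 / 57 → 37336.9 s.
Layers = ⌈145/0.3⌉ = 484.
Non-print overhead = 484 × 0.48, so 232.32 s.
Altogether 37336.9 + 232.32 = 37569.22 s, i.e. 10.44 hours.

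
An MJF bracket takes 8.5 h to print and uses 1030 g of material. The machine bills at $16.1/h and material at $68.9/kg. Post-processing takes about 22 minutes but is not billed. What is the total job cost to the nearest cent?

$207.82

Machine-time cost: 16.1 × 8.5 → $136.85.
Material charge: 68.9 × 1030/1000 → $70.967.
Job cost: 136.85 + 70.967 = 207.817 ≈ $207.82.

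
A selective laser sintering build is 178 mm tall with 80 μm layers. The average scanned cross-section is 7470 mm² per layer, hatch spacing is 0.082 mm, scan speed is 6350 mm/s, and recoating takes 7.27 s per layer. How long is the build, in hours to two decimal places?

Layers = ⌈178/0.08⌉ = 2225.
Per-layer scan distance = 7470 / 0.082 = 91097.6 mm.
Per-layer scan time: 91097.6 / 6350 → 14.3461 s.
Layer cycle: 14.3461 + 7.27 → 21.6161 s.
Total: 2225 × 21.6161 s = 48095.8225 s → 13.36 hours.

13.36 hours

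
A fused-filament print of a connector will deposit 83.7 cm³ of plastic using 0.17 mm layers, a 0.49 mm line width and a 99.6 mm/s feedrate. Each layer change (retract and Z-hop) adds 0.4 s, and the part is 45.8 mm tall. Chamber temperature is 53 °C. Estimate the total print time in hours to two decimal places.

2.83 hours

Extrusion cross-section = 0.17 × 0.49, so 0.0833 mm².
Total extruded path = 83700/0.0833 = 1004801.9 mm.
Print-move time = 1004801.9 / 99.6 = 10088.4 s.
Layers = ⌈45.8/0.17⌉ = 270.
Non-print overhead = 270 × 0.4 = 108 s.
Total = 10088.4 + 108 = 10196.4 s = 2.83 hours.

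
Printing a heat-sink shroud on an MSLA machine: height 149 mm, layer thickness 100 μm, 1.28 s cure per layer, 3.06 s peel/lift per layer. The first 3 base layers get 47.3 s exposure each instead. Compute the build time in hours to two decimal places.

1.83 hours

Layer count = ceil(149 / 0.1) = 1490.
Base layers = 3 × (47.3 + 3.06), so 151.08 s.
Normal layers = 1487 × (1.28 + 3.06) = 6453.58 s.
Total = 151.08 + 6453.58 = 6604.66 s = 1.83 hours.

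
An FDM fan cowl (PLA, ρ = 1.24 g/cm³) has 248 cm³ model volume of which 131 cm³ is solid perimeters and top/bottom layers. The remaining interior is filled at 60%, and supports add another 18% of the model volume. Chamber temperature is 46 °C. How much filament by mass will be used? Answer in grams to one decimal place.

Interior volume = 248 − 131 = 117 cm³.
Deposited infill: 0.60 × 117 → 70.2 cm³.
Support = 0.18 × 248, so 44.64 cm³.
Deposited volume = 131 + 70.2 + 44.64 = 245.84 cm³.
Mass = 245.84 × 1.24, so 304.8416 g.

304.8 g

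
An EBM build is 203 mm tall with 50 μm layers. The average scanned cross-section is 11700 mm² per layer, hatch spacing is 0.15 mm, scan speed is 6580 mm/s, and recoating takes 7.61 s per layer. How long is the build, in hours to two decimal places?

Layer count = ceil(203 / 0.05) = 4060.
Hatch length per layer = 11700 / 0.15 = 78000 mm.
Scan time per layer: 78000 / 6580 → 11.8541 s.
Time per layer = 11.8541 + 7.61, so 19.4641 s.
4060 layers × 19.4641 s/layer = 79024.246 s, i.e. 21.95 hours.

21.95 hours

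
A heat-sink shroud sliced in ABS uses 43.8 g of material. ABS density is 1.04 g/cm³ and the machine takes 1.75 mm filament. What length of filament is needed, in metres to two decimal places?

Extruded volume: 43.8/1.04 = 42.1154 cm³ (42115.4 mm³).
A = π r² = π × 0.875² = 2.4053 mm².
Length = 42115.4 / 2.4053 = 17509.42 mm = 17.51 m.

17.51 m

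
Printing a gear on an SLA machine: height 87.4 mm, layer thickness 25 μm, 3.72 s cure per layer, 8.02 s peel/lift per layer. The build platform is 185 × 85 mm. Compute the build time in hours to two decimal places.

11.40 hours

Layer count = ceil(87.4 / 0.025) = 3496.
Each layer takes: 3.72 + 8.02 → 11.74 s.
Total = 3496 × 11.74 = 41043.04 s = 11.40 hours.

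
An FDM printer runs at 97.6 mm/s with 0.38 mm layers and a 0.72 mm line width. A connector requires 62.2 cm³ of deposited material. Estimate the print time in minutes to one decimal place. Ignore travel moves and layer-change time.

Bead cross-section = 0.38 × 0.72, so 0.2736 mm².
Path length: 62200 mm³ / 0.2736 mm² → 227339.2 mm.
Print-move time = 227339.2 / 97.6 = 2329.3 s.
2329.3 s = 38.8 minutes.

38.8 minutes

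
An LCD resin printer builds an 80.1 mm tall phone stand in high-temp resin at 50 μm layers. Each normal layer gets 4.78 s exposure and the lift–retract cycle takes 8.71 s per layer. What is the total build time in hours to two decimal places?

Layers = ⌈80.1/0.05⌉ = 1602.
Per-layer time = 4.78 + 8.71 = 13.49 s.
Total = 1602 × 13.49 = 21610.98 s = 6.00 hours.

6.00 hours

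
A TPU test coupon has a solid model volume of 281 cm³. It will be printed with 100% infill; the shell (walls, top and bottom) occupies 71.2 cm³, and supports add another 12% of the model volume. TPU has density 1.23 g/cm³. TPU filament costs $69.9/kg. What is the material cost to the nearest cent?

$27.06

Infill region = 281 − 71.2 = 209.8 cm³.
Deposited infill: 1.00 × 209.8 → 209.8 cm³.
Support: 0.12 × 281 → 33.72 cm³.
Total printed volume: 71.2 + 209.8 + 33.72 → 314.72 cm³.
Mass = 314.72 × 1.23, so 387.1056 g.
Cost = 387.1056 g / 1000 × $69.9/kg = $27.06.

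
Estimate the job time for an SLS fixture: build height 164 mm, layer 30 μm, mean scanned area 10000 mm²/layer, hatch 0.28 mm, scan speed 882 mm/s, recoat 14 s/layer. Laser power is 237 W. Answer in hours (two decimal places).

82.75 hours

Number of layers: 164 / 0.03 → 5467 (rounded up).
Scan path per layer = 10000 / 0.28, so 35714.3 mm.
Scan time per layer = 35714.3 / 882, so 40.4924 s.
Per-layer time = 40.4924 + 14, so 54.4924 s.
Build time = 5467 × 54.4924 = 297909.9508 s = 82.75 hours.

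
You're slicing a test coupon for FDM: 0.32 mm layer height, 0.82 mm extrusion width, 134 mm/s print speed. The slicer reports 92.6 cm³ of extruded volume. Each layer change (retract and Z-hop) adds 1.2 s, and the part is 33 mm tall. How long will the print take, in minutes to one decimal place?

Extrusion cross-section = 0.32 × 0.82, so 0.2624 mm².
Toolpath length = 92.6 cm³ / 0.2624 mm² = 92600 / 0.2624 = 352896.3 mm.
Extrusion time: 352896.3 / 134 → 2633.6 s.
Number of layers: 33 / 0.32 → 104 (rounded up).
Layer-change overhead = 104 × 1.2 = 124.8 s.
Altogether 2633.6 + 124.8 = 2758.4 s, i.e. 46.0 minutes.

46.0 minutes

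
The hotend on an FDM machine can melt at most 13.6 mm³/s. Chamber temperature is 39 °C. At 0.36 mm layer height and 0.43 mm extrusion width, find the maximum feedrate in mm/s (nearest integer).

88 mm/s

Bead cross-section: 0.36 × 0.43 → 0.1548 mm².
Max speed = 13.6 / 0.1548 = 87.86 ≈ 88 mm/s.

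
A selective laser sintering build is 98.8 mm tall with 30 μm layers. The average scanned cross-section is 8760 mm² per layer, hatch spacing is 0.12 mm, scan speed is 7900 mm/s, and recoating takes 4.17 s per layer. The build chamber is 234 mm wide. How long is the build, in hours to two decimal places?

12.27 hours

Layer count = ceil(98.8 / 0.03) = 3294.
Per-layer scan distance = 8760 / 0.12 = 73000 mm.
Per-layer scan time = 73000 / 7900 = 9.2405 s.
Time per layer: 9.2405 + 4.17 → 13.4105 s.
3294 layers × 13.4105 s/layer = 44174.187 s, i.e. 12.27 hours.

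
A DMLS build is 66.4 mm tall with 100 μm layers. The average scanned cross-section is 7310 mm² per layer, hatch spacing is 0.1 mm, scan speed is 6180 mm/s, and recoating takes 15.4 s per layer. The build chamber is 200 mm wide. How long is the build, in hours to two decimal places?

Layer count = ceil(66.4 / 0.1) = 664.
Scan path per layer = 7310 / 0.1, so 73100 mm.
Scan time per layer: 73100 / 6180 → 11.8285 s.
Time per layer = 11.8285 + 15.4, so 27.2285 s.
Total: 664 × 27.2285 s = 18079.724 s → 5.02 hours.

5.02 hours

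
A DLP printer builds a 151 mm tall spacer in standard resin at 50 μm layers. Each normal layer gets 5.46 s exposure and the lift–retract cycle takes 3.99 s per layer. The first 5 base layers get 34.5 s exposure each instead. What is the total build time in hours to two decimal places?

7.97 hours

Layer count = ceil(151 / 0.05) = 3020.
Bottom layers: 5 × (34.5 + 3.99) → 192.45 s.
Remaining layers = 3015 × (5.46 + 3.99) = 28491.75 s.
Sum: 192.45 + 28491.75 = 28684.2 s → 7.97 hours.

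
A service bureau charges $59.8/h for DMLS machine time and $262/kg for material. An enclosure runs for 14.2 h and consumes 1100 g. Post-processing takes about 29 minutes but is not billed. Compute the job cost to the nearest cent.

$1137.36

Machine-time cost: 59.8 × 14.2 → $849.16.
Material charge: 262 × 1100/1000 → $288.20.
Total = 849.16 + 288.20 = $1137.36.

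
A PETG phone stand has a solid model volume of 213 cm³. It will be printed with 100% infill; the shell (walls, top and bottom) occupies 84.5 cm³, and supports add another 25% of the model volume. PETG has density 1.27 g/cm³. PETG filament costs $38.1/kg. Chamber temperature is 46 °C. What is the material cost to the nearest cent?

Volume inside the shell = 213 − 84.5, so 128.5 cm³.
Infill volume: 1.00 × 128.5 → 128.5 cm³.
Support: 0.25 × 213 → 53.25 cm³.
Total printed volume = 84.5 + 128.5 + 53.25, so 266.25 cm³.
Mass = 266.25 × 1.27, so 338.1375 g.
Cost = 338.1375 g / 1000 × $38.1/kg = $12.88.

$12.88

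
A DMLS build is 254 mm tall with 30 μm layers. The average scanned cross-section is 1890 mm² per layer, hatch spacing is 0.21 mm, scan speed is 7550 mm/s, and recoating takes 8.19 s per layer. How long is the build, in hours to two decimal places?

Layers = ⌈254/0.03⌉ = 8467.
Hatch length per layer = 1890 / 0.21, so 9000 mm.
Scan time per layer: 9000 / 7550 → 1.1921 s.
Layer cycle = 1.1921 + 8.19 = 9.3821 s.
Total: 8467 × 9.3821 s = 79438.2407 s → 22.07 hours.

22.07 hours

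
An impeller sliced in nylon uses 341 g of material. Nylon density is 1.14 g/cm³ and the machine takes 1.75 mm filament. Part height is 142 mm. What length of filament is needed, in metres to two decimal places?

124.36 m

Volume = 341 g / 1.14 g·cm⁻³ = 299.1228 cm³ = 299122.8 mm³.
A = π r² = π × 0.875² = 2.4053 mm².
L = V/A = 299122.8/2.4053 = 124359.87 mm → 124.36 m.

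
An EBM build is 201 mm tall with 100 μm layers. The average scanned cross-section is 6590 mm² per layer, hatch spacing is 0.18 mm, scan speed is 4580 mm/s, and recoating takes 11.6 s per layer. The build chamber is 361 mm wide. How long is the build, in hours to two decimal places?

10.94 hours

Layer count = ceil(201 / 0.1) = 2010.
Per-layer scan distance: 6590 / 0.18 → 36611.1 mm.
Beam time per layer = 36611.1 / 4580, so 7.9937 s.
Per-layer time = 7.9937 + 11.6, so 19.5937 s.
2010 layers × 19.5937 s/layer = 39383.337 s, i.e. 10.94 hours.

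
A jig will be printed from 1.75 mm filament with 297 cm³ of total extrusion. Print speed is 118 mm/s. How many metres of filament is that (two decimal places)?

Cross-section of 1.75 mm filament: π·(1.75/2)² = 2.4053 mm².
Length = 297 cm³ / 2.4053 mm² = 297000 / 2.4053 = 123477.32 mm = 123.48 m.

123.48 m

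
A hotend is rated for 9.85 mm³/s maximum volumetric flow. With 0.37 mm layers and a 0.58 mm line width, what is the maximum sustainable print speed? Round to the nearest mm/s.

46 mm/s

Bead cross-section = 0.37 × 0.58 = 0.2146 mm².
v_max = Q/A = 9.85/0.2146 = 45.90 mm/s → 46 mm/s.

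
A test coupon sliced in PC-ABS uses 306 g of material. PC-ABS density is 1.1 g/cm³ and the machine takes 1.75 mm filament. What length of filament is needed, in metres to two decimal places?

Extruded volume: 306/1.1 = 278.1818 cm³ (278181.8 mm³).
Cross-section of 1.75 mm filament: π·(1.75/2)² = 2.4053 mm².
L = V/A = 278181.8/2.4053 = 115653.68 mm → 115.65 m.

115.65 m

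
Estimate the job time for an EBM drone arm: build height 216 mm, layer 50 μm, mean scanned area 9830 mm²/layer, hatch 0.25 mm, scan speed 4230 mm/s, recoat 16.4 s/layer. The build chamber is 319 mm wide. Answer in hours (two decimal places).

Layer count = ceil(216 / 0.05) = 4320.
Scan path per layer = 9830 / 0.25, so 39320 mm.
Scan time per layer = 39320 / 4230, so 9.2955 s.
Per-layer time = 9.2955 + 16.4, so 25.6955 s.
4320 layers × 25.6955 s/layer = 111004.56 s, i.e. 30.83 hours.

30.83 hours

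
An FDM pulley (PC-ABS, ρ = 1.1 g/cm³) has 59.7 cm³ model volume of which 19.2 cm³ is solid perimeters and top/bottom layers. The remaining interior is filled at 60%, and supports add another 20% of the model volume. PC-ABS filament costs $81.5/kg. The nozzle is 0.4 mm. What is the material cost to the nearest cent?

$4.97

Infill region = 59.7 − 19.2 = 40.5 cm³.
Infill deposited = 0.60 × 40.5 = 24.3 cm³.
Support = 0.20 × 59.7, so 11.94 cm³.
Deposited volume = 19.2 + 24.3 + 11.94 = 55.44 cm³.
Mass = 55.44 × 1.1, so 60.984 g.
At $81.5/kg: 60.984/1000 × 81.5 = $4.97.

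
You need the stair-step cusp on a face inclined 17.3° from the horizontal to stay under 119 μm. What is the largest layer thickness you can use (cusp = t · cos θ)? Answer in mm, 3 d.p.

0.125 mm

Layer height = cusp / cos(17.3°) = 0.119 / 0.9548 = 0.125 mm.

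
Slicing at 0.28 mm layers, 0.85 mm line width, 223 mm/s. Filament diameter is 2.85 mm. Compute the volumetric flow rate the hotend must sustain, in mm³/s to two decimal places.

Extrusion cross-section = 0.28 × 0.85 = 0.238 mm².
Q = v·A = 223 × 0.238 = 53.07 mm³/s.

53.07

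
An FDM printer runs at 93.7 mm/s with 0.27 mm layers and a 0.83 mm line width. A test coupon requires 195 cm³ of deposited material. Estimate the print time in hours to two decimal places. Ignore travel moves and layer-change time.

2.58 hours

Line area = 0.27 × 0.83 = 0.2241 mm².
Path length: 195000 mm³ / 0.2241 mm² → 870147.3 mm.
Extrusion time = 870147.3 / 93.7, so 9286.5 s.
That's 9286.5 s → 2.58 hours.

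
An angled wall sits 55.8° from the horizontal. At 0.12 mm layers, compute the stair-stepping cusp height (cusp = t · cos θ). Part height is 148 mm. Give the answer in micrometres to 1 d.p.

Cusp = layer height × cos(55.8°) = 0.12 × 0.5621 = 0.067452 mm = 67.5 μm.

67.5 μm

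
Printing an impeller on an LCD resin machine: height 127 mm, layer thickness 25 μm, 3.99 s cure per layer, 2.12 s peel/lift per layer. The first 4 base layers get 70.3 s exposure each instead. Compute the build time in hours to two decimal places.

Layers = ⌈127/0.025⌉ = 5080.
Bottom layers = 4 × (70.3 + 2.12), so 289.68 s.
Normal layers: 5076 × (3.99 + 2.12) → 31014.36 s.
Total = 289.68 + 31014.36 = 31304.04 s = 8.70 hours.

8.70 hours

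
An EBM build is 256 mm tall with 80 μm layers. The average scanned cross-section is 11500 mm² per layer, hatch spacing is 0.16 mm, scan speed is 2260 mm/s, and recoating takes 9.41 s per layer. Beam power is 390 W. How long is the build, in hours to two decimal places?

36.63 hours

Layer count = ceil(256 / 0.08) = 3200.
Hatch length per layer: 11500 / 0.16 → 71875 mm.
Per-layer scan time: 71875 / 2260 → 31.8031 s.
Per-layer time = 31.8031 + 9.41, so 41.2131 s.
Build time = 3200 × 41.2131 = 131881.92 s = 36.63 hours.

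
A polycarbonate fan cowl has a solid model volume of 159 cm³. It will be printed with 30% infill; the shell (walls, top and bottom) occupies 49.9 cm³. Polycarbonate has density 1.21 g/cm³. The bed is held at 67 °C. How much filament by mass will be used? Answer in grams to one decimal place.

Infill region: 159 − 49.9 → 109.1 cm³.
Infill volume = 0.30 × 109.1 = 32.73 cm³.
Total extruded = 49.9 + 32.73 = 82.63 cm³.
Mass = 82.63 × 1.21 = 99.9823 g.

100.0 g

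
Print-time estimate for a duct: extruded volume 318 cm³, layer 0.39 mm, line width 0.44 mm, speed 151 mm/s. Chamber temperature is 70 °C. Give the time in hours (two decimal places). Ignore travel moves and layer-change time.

3.41 hours

Bead cross-section: 0.39 × 0.44 → 0.1716 mm².
Path length: 318000 mm³ / 0.1716 mm² → 1853146.9 mm.
Time extruding = 1853146.9 / 151 = 12272.5 s.
Converting: 12272.5 s = 3.41 hours.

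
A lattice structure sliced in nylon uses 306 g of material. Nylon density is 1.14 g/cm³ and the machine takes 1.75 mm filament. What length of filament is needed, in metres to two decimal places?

111.60 m

Volume = 306 g / 1.14 g·cm⁻³ = 268.4211 cm³ = 268421.1 mm³.
Filament cross-section = π × (1.75/2)² = 2.4053 mm².
L = V/A = 268421.1/2.4053 = 111595.68 mm → 111.60 m.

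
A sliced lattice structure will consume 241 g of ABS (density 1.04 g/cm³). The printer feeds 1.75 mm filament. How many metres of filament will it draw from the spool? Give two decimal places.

Extruded volume: 241/1.04 = 231.7308 cm³ (231730.8 mm³).
A = π r² = π × 0.875² = 2.4053 mm².
L = V/A = 231730.8/2.4053 = 96341.75 mm → 96.34 m.

96.34 m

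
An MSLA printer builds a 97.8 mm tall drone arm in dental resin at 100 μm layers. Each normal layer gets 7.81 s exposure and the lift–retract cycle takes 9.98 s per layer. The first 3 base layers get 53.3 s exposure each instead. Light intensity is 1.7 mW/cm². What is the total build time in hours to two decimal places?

Layer count = ceil(97.8 / 0.1) = 978.
Base layers = 3 × (53.3 + 9.98) = 189.84 s.
Remaining layers = 975 × (7.81 + 9.98) = 17345.25 s.
Sum: 189.84 + 17345.25 = 17535.09 s → 4.87 hours.

4.87 hours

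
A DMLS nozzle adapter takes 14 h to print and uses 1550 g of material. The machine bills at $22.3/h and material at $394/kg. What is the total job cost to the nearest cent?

Machine-time cost = 22.3 × 14, so $312.20.
Material charge = 394 × 1550/1000, so $610.70.
Job cost: 312.20 + 610.70 = $922.90.

$922.90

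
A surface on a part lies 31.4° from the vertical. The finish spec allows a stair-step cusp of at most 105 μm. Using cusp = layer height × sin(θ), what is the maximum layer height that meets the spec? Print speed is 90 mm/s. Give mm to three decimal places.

t = h_c / sin θ = 0.105 / 0.5210 = 0.202 mm.

0.202 mm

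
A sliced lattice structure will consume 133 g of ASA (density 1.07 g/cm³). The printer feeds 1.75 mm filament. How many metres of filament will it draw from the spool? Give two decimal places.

Volume = 133 g / 1.07 g·cm⁻³ = 124.2991 cm³ = 124299.1 mm³.
A = π r² = π × 0.875² = 2.4053 mm².
Length = 124299.1 / 2.4053 = 51677.17 mm = 51.68 m.

51.68 m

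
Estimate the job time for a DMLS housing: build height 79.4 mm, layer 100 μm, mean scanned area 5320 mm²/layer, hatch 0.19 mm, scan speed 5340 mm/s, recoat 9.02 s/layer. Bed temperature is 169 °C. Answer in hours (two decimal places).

3.15 hours

Layer count = ceil(79.4 / 0.1) = 794.
Per-layer scan distance = 5320 / 0.19, so 28000 mm.
Laser time per layer = 28000 / 5340 = 5.2434 s.
Per-layer time = 5.2434 + 9.02, so 14.2634 s.
794 layers × 14.2634 s/layer = 11325.1396 s, i.e. 3.15 hours.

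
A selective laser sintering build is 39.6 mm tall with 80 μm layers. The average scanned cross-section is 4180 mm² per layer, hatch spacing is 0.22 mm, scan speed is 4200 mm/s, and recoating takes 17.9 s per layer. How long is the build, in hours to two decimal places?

3.08 hours

Layers = ⌈39.6/0.08⌉ = 495.
Scan path per layer = 4180 / 0.22 = 19000 mm.
Scan time per layer: 19000 / 4200 → 4.5238 s.
Layer cycle = 4.5238 + 17.9, so 22.4238 s.
Total: 495 × 22.4238 s = 11099.781 s → 3.08 hours.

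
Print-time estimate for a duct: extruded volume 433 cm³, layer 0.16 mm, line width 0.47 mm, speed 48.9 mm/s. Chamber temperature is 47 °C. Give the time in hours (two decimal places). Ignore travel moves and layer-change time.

32.71 hours

Line area = 0.16 × 0.47 = 0.0752 mm².
Toolpath length = 433 cm³ / 0.0752 mm² = 433000 / 0.0752 = 5757978.7 mm.
Time extruding = 5757978.7 / 48.9, so 117750.1 s.
That's 117750.1 s → 32.71 hours.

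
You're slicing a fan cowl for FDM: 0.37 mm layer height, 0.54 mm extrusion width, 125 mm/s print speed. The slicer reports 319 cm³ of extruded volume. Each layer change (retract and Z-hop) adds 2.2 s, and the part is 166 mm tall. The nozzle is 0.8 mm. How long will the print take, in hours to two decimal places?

3.82 hours

Line area = 0.37 × 0.54 = 0.1998 mm².
Path length: 319000 mm³ / 0.1998 mm² → 1596596.6 mm.
Time extruding = 1596596.6 / 125 = 12772.8 s.
Layer count = ceil(166 / 0.37) = 449.
Z-hop total: 449 × 2.2 → 987.8 s.
Altogether 12772.8 + 987.8 = 13760.6 s, i.e. 3.82 hours.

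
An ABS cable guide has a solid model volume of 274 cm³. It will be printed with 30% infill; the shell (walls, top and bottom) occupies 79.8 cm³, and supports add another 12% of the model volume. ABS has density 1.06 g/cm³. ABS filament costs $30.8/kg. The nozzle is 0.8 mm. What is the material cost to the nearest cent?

Volume inside the shell = 274 − 79.8, so 194.2 cm³.
Infill deposited = 0.30 × 194.2 = 58.26 cm³.
Support = 0.12 × 274 = 32.88 cm³.
Deposited volume = 79.8 + 58.26 + 32.88, so 170.94 cm³.
Mass: 170.94 × 1.06 → 181.1964 g.
Cost = 181.1964 g / 1000 × $30.8/kg = $5.58.

$5.58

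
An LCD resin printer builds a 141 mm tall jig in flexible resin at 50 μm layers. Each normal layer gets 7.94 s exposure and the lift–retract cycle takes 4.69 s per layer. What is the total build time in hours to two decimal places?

9.89 hours

Layer count = ceil(141 / 0.05) = 2820.
Cycle time = 7.94 + 4.69 = 12.63 s.
Build time: 2820 × 12.63 s = 35616.6 s, i.e. 9.89 hours.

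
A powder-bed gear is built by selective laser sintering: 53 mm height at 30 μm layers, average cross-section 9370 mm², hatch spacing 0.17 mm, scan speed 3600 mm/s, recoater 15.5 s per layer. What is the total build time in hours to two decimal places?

Layer count = ceil(53 / 0.03) = 1767.
Hatch length per layer = 9370 / 0.17, so 55117.6 mm.
Per-layer scan time = 55117.6 / 3600, so 15.3104 s.
Layer cycle = 15.3104 + 15.5, so 30.8104 s.
Build time = 1767 × 30.8104 = 54441.9768 s = 15.12 hours.

15.12 hours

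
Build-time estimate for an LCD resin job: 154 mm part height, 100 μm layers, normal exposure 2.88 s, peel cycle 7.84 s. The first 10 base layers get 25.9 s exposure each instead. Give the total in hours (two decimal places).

4.65 hours

Layers = ⌈154/0.1⌉ = 1540.
Base layers: 10 × (25.9 + 7.84) → 337.4 s.
Normal layers: 1530 × (2.88 + 7.84) → 16401.6 s.
Total = 337.4 + 16401.6 = 16739 s = 4.65 hours.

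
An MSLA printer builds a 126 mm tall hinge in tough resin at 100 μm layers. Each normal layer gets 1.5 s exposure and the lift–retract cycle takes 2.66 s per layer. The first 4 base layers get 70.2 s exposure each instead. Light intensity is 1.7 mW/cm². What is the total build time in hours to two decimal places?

1.53 hours

Layers = ⌈126/0.1⌉ = 1260.
Base layers = 4 × (70.2 + 2.66), so 291.44 s.
Regular layers = 1256 × (1.5 + 2.66) = 5224.96 s.
Total = 291.44 + 5224.96 = 5516.4 s = 1.53 hours.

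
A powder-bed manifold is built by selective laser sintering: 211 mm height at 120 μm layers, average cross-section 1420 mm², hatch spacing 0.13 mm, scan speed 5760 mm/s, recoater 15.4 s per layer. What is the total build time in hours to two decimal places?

Layer count = ceil(211 / 0.12) = 1759.
Scan path per layer = 1420 / 0.13 = 10923.1 mm.
Laser time per layer = 10923.1 / 5760, so 1.8964 s.
Layer cycle = 1.8964 + 15.4 = 17.2964 s.
Total: 1759 × 17.2964 s = 30424.3676 s → 8.45 hours.

8.45 hours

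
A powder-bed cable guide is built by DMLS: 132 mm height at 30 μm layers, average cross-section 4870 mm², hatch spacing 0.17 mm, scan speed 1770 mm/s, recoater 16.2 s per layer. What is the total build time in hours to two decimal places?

Number of layers: 132 / 0.03 → 4400 (rounded up).
Hatch length per layer = 4870 / 0.17 = 28647.1 mm.
Per-layer scan time = 28647.1 / 1770 = 16.1848 s.
Layer cycle = 16.1848 + 16.2, so 32.3848 s.
Total: 4400 × 32.3848 s = 142493.12 s → 39.58 hours.

39.58 hours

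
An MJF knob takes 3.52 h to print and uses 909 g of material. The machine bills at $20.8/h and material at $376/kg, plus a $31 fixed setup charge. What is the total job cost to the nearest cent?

Machine-time cost = 20.8 × 3.52 = $73.216.
Material charge: 376 × 909/1000 → $341.784.
Total = 73.216 + 341.784 + 31 = $446.00.

$446.00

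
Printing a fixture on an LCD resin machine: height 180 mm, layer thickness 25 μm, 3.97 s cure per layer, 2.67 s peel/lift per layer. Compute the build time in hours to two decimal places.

Layers = ⌈180/0.025⌉ = 7200.
Cycle time = 3.97 + 2.67 = 6.64 s.
Total = 7200 × 6.64 = 47808 s = 13.28 hours.

13.28 hours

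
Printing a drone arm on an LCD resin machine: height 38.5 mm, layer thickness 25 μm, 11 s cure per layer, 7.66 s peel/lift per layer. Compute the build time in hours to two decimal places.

Layers = ⌈38.5/0.025⌉ = 1540.
Cycle time = 11 + 7.66 = 18.66 s.
Total = 1540 × 18.66 = 28736.4 s = 7.98 hours.

7.98 hours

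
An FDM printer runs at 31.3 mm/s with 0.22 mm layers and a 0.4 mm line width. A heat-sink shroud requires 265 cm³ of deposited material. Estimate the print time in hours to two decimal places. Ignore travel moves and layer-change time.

26.72 hours

Bead cross-section = 0.22 × 0.4, so 0.088 mm².
Total extruded path = 265000/0.088 = 3011363.6 mm.
Print-move time = 3011363.6 / 31.3 = 96209.7 s.
Converting: 96209.7 s = 26.72 hours.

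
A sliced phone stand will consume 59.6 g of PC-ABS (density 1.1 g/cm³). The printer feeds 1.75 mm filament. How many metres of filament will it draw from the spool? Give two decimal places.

22.53 m

Extruded volume: 59.6/1.1 = 54.1818 cm³ (54181.8 mm³).
Cross-section of 1.75 mm filament: π·(1.75/2)² = 2.4053 mm².
L = V/A = 54181.8/2.4053 = 22526.01 mm → 22.53 m.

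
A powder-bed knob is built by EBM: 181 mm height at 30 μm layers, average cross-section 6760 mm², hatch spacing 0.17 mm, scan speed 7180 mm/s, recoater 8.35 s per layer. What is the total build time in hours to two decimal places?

23.28 hours

Layers = ⌈181/0.03⌉ = 6034.
Per-layer scan distance: 6760 / 0.17 → 39764.7 mm.
Beam time per layer = 39764.7 / 7180 = 5.5383 s.
Layer cycle: 5.5383 + 8.35 → 13.8883 s.
6034 layers × 13.8883 s/layer = 83802.0022 s, i.e. 23.28 hours.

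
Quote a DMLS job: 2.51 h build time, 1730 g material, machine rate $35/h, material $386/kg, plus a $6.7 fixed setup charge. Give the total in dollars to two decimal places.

Machine-time cost = 35 × 2.51 = $87.85.
Feedstock cost = 386 × 1730/1000, so $667.78.
Adding setup: 87.85 + 667.78 + 6.7 → $762.33.

$762.33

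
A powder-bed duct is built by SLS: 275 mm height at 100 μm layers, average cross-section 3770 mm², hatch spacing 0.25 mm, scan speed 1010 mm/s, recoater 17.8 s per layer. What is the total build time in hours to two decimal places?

Layers = ⌈275/0.1⌉ = 2750.
Per-layer scan distance = 3770 / 0.25 = 15080 mm.
Scan time per layer = 15080 / 1010, so 14.9307 s.
Layer cycle = 14.9307 + 17.8, so 32.7307 s.
Total: 2750 × 32.7307 s = 90009.425 s → 25.00 hours.

25.00 hours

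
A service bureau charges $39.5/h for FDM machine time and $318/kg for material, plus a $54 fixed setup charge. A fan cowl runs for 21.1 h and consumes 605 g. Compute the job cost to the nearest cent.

Machine cost: 39.5 × 21.1 → $833.45.
Feedstock cost = 318 × 605/1000, so $192.39.
Adding setup: 833.45 + 192.39 + 54 → $1079.84.

$1079.84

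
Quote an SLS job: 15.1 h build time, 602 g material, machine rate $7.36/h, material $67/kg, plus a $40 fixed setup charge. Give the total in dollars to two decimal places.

$191.47

Machine-time cost = 7.36 × 15.1 = $111.136.
Feedstock cost: 67 × 602/1000 → $40.334.
Adding setup: 111.136 + 40.334 + 40 → $191.47.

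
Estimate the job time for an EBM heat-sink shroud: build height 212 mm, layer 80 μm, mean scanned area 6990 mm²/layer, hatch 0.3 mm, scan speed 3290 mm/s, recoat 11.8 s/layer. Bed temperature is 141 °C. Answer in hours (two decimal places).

13.90 hours

Layers = ⌈212/0.08⌉ = 2650.
Hatch length per layer = 6990 / 0.3, so 23300 mm.
Per-layer scan time: 23300 / 3290 → 7.0821 s.
Time per layer: 7.0821 + 11.8 → 18.8821 s.
Total: 2650 × 18.8821 s = 50037.565 s → 13.90 hours.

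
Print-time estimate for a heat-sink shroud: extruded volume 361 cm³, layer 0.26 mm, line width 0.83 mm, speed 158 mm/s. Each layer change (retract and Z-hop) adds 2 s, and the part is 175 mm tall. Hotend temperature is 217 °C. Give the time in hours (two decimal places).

Line area = 0.26 × 0.83, so 0.2158 mm².
Toolpath length = 361 cm³ / 0.2158 mm² = 361000 / 0.2158 = 1672845.2 mm.
Extrusion time = 1672845.2 / 158 = 10587.6 s.
Layer count = ceil(175 / 0.26) = 674.
Z-hop total: 674 × 2 → 1348 s.
Total = 10587.6 + 1348 = 11935.6 s = 3.32 hours.

3.32 hours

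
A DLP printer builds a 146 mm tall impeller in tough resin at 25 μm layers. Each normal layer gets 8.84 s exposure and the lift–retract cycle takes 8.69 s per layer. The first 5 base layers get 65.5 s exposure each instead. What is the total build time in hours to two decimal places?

28.52 hours

Layer count = ceil(146 / 0.025) = 5840.
Base layers = 5 × (65.5 + 8.69) = 370.95 s.
Regular layers: 5835 × (8.84 + 8.69) → 102287.55 s.
Total = 370.95 + 102287.55 = 102658.5 s = 28.52 hours.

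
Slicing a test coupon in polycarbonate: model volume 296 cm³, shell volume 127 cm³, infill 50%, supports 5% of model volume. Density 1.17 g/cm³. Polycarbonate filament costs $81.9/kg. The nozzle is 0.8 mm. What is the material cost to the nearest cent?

$21.68

Volume inside the shell: 296 − 127 → 169 cm³.
Deposited infill = 0.50 × 169 = 84.5 cm³.
Support: 0.05 × 296 → 14.8 cm³.
Total printed volume = 127 + 84.5 + 14.8, so 226.3 cm³.
Mass = 226.3 × 1.17 = 264.771 g.
At $81.9/kg: 264.771/1000 × 81.9 = $21.68.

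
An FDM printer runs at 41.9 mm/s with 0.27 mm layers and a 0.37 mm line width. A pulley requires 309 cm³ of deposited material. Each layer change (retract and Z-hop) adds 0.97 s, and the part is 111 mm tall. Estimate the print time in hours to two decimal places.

20.62 hours

Line area = 0.27 × 0.37 = 0.0999 mm².
Path length: 309000 mm³ / 0.0999 mm² → 3093093.1 mm.
Time extruding: 3093093.1 / 41.9 → 73820.8 s.
Number of layers: 111 / 0.27 → 412 (rounded up).
Layer-change overhead = 412 × 0.97, so 399.64 s.
Total = 73820.8 + 399.64 = 74220.44 s = 20.62 hours.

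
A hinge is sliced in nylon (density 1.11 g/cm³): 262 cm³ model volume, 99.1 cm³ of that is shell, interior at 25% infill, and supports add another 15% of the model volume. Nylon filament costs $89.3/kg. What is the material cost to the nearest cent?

$17.76

Infill region = 262 − 99.1, so 162.9 cm³.
Infill volume = 0.25 × 162.9 = 40.725 cm³.
Support = 0.15 × 262 = 39.3 cm³.
Total extruded: 99.1 + 40.725 + 39.3 → 179.125 cm³.
Mass = 179.125 × 1.11, so 198.82875 g.
Cost = 198.82875 g / 1000 × $89.3/kg = $17.76.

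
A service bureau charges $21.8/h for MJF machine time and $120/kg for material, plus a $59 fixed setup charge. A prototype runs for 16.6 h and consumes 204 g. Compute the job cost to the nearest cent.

Machine cost = 21.8 × 16.6 = $361.88.
Material charge: 120 × 204/1000 → $24.48.
Adding setup: 361.88 + 24.48 + 59 → $445.36.

$445.36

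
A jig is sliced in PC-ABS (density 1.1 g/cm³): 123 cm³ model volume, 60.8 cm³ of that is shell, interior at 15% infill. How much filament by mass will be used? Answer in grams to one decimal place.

Volume inside the shell = 123 − 60.8, so 62.2 cm³.
Infill volume = 0.15 × 62.2 = 9.33 cm³.
Total printed volume = 60.8 + 9.33 = 70.13 cm³.
Mass = 70.13 × 1.1 = 77.143 g.

77.1 g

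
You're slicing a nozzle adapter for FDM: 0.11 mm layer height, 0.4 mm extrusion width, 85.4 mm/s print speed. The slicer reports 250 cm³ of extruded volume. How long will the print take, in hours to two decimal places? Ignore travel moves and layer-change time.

18.48 hours

Line area: 0.11 × 0.4 → 0.044 mm².
Path length: 250000 mm³ / 0.044 mm² → 5681818.2 mm.
Time extruding: 5681818.2 / 85.4 → 66531.8 s.
66531.8 s = 18.48 hours.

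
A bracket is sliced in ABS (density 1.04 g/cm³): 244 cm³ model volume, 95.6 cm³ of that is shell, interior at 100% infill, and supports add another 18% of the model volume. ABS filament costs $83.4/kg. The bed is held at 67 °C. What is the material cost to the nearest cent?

$24.97

Interior volume: 244 − 95.6 → 148.4 cm³.
Deposited infill = 1.00 × 148.4, so 148.4 cm³.
Support: 0.18 × 244 → 43.92 cm³.
Total printed volume = 95.6 + 148.4 + 43.92, so 287.92 cm³.
Mass: 287.92 × 1.04 → 299.4368 g.
Cost = 299.4368 g / 1000 × $83.4/kg = $24.97.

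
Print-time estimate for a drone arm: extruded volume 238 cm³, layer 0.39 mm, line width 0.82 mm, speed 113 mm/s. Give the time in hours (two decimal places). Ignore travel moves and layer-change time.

Bead cross-section = 0.39 × 0.82, so 0.3198 mm².
Toolpath length = 238 cm³ / 0.3198 mm² = 238000 / 0.3198 = 744215.1 mm.
Print-move time: 744215.1 / 113 → 6586 s.
6586 s = 1.83 hours.

1.83 hours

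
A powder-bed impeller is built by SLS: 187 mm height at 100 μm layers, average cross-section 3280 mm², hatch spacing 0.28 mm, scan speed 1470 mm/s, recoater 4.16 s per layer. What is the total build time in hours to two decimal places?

Layer count = ceil(187 / 0.1) = 1870.
Per-layer scan distance = 3280 / 0.28, so 11714.3 mm.
Laser time per layer = 11714.3 / 1470, so 7.9689 s.
Per-layer time: 7.9689 + 4.16 → 12.1289 s.
1870 layers × 12.1289 s/layer = 22681.043 s, i.e. 6.30 hours.

6.30 hours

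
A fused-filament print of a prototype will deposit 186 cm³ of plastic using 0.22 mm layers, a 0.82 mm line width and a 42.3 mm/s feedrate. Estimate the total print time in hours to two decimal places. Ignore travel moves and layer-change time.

6.77 hours

Line area: 0.22 × 0.82 → 0.1804 mm².
Toolpath length = 186 cm³ / 0.1804 mm² = 186000 / 0.1804 = 1031042.1 mm.
Extrusion time: 1031042.1 / 42.3 → 24374.5 s.
That's 24374.5 s → 6.77 hours.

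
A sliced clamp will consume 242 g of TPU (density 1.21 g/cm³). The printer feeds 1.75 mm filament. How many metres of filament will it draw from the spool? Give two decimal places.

Volume = 242 g / 1.21 g·cm⁻³ = 200 cm³ = 200000 mm³.
A = π r² = π × 0.875² = 2.4053 mm².
Length = 200000 / 2.4053 = 83149.71 mm = 83.15 m.

83.15 m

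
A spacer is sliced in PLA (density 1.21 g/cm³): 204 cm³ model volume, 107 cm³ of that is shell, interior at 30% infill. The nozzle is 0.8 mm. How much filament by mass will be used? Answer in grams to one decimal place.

Infill region = 204 − 107, so 97 cm³.
Infill volume = 0.30 × 97 = 29.1 cm³.
Total extruded = 107 + 29.1 = 136.1 cm³.
Mass = 136.1 × 1.21, so 164.681 g.

164.7 g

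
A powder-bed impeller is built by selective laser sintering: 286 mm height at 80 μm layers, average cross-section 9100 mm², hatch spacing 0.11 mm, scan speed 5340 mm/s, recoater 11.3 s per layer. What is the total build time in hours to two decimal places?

Layers = ⌈286/0.08⌉ = 3575.
Per-layer scan distance: 9100 / 0.11 → 82727.3 mm.
Scan time per layer: 82727.3 / 5340 → 15.492 s.
Per-layer time: 15.492 + 11.3 → 26.792 s.
Build time = 3575 × 26.792 = 95781.4 s = 26.61 hours.

26.61 hours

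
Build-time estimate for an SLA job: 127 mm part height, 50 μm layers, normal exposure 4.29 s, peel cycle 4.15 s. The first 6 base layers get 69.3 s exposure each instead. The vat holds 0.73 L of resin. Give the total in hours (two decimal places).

6.06 hours

Layer count = ceil(127 / 0.05) = 2540.
Bottom layers = 6 × (69.3 + 4.15) = 440.7 s.
Normal layers = 2534 × (4.29 + 4.15) = 21386.96 s.
Total = 440.7 + 21386.96 = 21827.66 s = 6.06 hours.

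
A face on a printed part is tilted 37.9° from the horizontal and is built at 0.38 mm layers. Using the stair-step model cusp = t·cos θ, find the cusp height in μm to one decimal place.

299.9 μm

Cusp = layer height × cos(37.9°) = 0.38 × 0.7891 = 0.299858 mm = 299.9 μm.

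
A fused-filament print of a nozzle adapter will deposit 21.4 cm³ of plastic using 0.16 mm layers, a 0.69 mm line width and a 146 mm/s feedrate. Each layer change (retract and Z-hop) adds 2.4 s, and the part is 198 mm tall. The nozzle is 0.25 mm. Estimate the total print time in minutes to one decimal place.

71.6 minutes

Bead cross-section = 0.16 × 0.69 = 0.1104 mm².
Total extruded path = 21400/0.1104 = 193840.6 mm.
Print-move time = 193840.6 / 146 = 1327.7 s.
Number of layers: 198 / 0.16 → 1238 (rounded up).
Non-print overhead = 1238 × 2.4 = 2971.2 s.
Altogether 1327.7 + 2971.2 = 4298.9 s, i.e. 71.6 minutes.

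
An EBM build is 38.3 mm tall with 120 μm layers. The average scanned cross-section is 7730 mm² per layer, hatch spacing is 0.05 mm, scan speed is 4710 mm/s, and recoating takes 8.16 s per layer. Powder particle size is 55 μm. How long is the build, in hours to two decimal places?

3.64 hours

Number of layers: 38.3 / 0.12 → 320 (rounded up).
Per-layer scan distance = 7730 / 0.05, so 154600 mm.
Scan time per layer = 154600 / 4710 = 32.8238 s.
Time per layer = 32.8238 + 8.16 = 40.9838 s.
320 layers × 40.9838 s/layer = 13114.816 s, i.e. 3.64 hours.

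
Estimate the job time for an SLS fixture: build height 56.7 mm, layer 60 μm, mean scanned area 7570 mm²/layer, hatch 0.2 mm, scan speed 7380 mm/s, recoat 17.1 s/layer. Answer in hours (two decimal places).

5.84 hours

Layer count = ceil(56.7 / 0.06) = 945.
Hatch length per layer = 7570 / 0.2 = 37850 mm.
Scan time per layer: 37850 / 7380 → 5.1287 s.
Per-layer time = 5.1287 + 17.1 = 22.2287 s.
Build time = 945 × 22.2287 = 21006.1215 s = 5.84 hours.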